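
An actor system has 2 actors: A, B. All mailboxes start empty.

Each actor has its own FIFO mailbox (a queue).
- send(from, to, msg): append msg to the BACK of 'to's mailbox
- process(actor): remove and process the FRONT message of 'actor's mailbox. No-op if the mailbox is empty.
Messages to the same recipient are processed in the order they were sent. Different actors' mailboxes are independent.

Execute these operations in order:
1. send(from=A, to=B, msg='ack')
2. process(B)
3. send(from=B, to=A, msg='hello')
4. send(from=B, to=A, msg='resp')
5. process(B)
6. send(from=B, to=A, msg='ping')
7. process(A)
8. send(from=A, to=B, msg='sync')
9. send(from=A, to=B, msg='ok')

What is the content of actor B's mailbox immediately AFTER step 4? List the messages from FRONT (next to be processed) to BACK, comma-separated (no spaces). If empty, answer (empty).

After 1 (send(from=A, to=B, msg='ack')): A:[] B:[ack]
After 2 (process(B)): A:[] B:[]
After 3 (send(from=B, to=A, msg='hello')): A:[hello] B:[]
After 4 (send(from=B, to=A, msg='resp')): A:[hello,resp] B:[]

(empty)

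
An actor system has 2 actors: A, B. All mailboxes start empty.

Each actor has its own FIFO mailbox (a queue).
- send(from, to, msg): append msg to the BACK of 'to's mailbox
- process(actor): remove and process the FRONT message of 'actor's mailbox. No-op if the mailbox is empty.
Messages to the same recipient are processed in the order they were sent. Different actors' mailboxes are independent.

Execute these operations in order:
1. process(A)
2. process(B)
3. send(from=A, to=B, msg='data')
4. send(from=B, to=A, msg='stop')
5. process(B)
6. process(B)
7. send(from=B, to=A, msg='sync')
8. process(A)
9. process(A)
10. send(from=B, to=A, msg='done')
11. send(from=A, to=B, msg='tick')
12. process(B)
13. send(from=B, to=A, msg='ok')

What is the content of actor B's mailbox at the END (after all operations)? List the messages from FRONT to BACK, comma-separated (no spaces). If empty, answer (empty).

Answer: (empty)

Derivation:
After 1 (process(A)): A:[] B:[]
After 2 (process(B)): A:[] B:[]
After 3 (send(from=A, to=B, msg='data')): A:[] B:[data]
After 4 (send(from=B, to=A, msg='stop')): A:[stop] B:[data]
After 5 (process(B)): A:[stop] B:[]
After 6 (process(B)): A:[stop] B:[]
After 7 (send(from=B, to=A, msg='sync')): A:[stop,sync] B:[]
After 8 (process(A)): A:[sync] B:[]
After 9 (process(A)): A:[] B:[]
After 10 (send(from=B, to=A, msg='done')): A:[done] B:[]
After 11 (send(from=A, to=B, msg='tick')): A:[done] B:[tick]
After 12 (process(B)): A:[done] B:[]
After 13 (send(from=B, to=A, msg='ok')): A:[done,ok] B:[]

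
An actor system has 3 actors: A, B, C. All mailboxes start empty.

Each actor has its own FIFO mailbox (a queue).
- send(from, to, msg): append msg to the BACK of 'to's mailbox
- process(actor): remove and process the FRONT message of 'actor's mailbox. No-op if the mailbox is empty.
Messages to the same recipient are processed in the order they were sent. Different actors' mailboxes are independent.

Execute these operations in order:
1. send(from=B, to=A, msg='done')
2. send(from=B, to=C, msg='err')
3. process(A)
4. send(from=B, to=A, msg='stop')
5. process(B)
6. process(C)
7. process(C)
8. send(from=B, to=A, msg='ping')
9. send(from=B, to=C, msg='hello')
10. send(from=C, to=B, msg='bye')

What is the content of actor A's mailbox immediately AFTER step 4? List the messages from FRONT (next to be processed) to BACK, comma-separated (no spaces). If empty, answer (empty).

After 1 (send(from=B, to=A, msg='done')): A:[done] B:[] C:[]
After 2 (send(from=B, to=C, msg='err')): A:[done] B:[] C:[err]
After 3 (process(A)): A:[] B:[] C:[err]
After 4 (send(from=B, to=A, msg='stop')): A:[stop] B:[] C:[err]

stop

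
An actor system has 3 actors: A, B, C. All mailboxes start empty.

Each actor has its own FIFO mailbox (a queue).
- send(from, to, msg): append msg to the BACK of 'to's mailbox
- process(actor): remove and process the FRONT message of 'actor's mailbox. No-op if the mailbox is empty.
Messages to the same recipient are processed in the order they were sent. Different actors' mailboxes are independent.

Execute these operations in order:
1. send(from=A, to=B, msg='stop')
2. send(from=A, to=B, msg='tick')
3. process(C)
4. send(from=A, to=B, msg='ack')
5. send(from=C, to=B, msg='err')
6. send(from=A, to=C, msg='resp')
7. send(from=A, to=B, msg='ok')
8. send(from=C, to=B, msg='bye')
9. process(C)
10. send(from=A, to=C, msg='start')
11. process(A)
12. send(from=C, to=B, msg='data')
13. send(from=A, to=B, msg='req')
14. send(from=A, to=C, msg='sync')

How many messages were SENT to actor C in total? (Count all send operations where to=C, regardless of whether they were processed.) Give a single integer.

After 1 (send(from=A, to=B, msg='stop')): A:[] B:[stop] C:[]
After 2 (send(from=A, to=B, msg='tick')): A:[] B:[stop,tick] C:[]
After 3 (process(C)): A:[] B:[stop,tick] C:[]
After 4 (send(from=A, to=B, msg='ack')): A:[] B:[stop,tick,ack] C:[]
After 5 (send(from=C, to=B, msg='err')): A:[] B:[stop,tick,ack,err] C:[]
After 6 (send(from=A, to=C, msg='resp')): A:[] B:[stop,tick,ack,err] C:[resp]
After 7 (send(from=A, to=B, msg='ok')): A:[] B:[stop,tick,ack,err,ok] C:[resp]
After 8 (send(from=C, to=B, msg='bye')): A:[] B:[stop,tick,ack,err,ok,bye] C:[resp]
After 9 (process(C)): A:[] B:[stop,tick,ack,err,ok,bye] C:[]
After 10 (send(from=A, to=C, msg='start')): A:[] B:[stop,tick,ack,err,ok,bye] C:[start]
After 11 (process(A)): A:[] B:[stop,tick,ack,err,ok,bye] C:[start]
After 12 (send(from=C, to=B, msg='data')): A:[] B:[stop,tick,ack,err,ok,bye,data] C:[start]
After 13 (send(from=A, to=B, msg='req')): A:[] B:[stop,tick,ack,err,ok,bye,data,req] C:[start]
After 14 (send(from=A, to=C, msg='sync')): A:[] B:[stop,tick,ack,err,ok,bye,data,req] C:[start,sync]

Answer: 3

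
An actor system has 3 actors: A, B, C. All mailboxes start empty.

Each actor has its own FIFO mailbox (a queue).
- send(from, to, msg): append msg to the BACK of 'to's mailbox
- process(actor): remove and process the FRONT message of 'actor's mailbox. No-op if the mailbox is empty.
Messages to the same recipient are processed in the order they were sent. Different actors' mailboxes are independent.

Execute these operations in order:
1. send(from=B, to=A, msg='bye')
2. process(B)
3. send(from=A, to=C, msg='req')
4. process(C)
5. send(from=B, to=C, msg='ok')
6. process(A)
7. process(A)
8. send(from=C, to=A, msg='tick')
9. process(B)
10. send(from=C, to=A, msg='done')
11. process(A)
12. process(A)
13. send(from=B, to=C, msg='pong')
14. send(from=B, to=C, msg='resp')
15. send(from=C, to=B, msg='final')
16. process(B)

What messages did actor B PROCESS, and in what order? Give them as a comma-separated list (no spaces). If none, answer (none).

After 1 (send(from=B, to=A, msg='bye')): A:[bye] B:[] C:[]
After 2 (process(B)): A:[bye] B:[] C:[]
After 3 (send(from=A, to=C, msg='req')): A:[bye] B:[] C:[req]
After 4 (process(C)): A:[bye] B:[] C:[]
After 5 (send(from=B, to=C, msg='ok')): A:[bye] B:[] C:[ok]
After 6 (process(A)): A:[] B:[] C:[ok]
After 7 (process(A)): A:[] B:[] C:[ok]
After 8 (send(from=C, to=A, msg='tick')): A:[tick] B:[] C:[ok]
After 9 (process(B)): A:[tick] B:[] C:[ok]
After 10 (send(from=C, to=A, msg='done')): A:[tick,done] B:[] C:[ok]
After 11 (process(A)): A:[done] B:[] C:[ok]
After 12 (process(A)): A:[] B:[] C:[ok]
After 13 (send(from=B, to=C, msg='pong')): A:[] B:[] C:[ok,pong]
After 14 (send(from=B, to=C, msg='resp')): A:[] B:[] C:[ok,pong,resp]
After 15 (send(from=C, to=B, msg='final')): A:[] B:[final] C:[ok,pong,resp]
After 16 (process(B)): A:[] B:[] C:[ok,pong,resp]

Answer: final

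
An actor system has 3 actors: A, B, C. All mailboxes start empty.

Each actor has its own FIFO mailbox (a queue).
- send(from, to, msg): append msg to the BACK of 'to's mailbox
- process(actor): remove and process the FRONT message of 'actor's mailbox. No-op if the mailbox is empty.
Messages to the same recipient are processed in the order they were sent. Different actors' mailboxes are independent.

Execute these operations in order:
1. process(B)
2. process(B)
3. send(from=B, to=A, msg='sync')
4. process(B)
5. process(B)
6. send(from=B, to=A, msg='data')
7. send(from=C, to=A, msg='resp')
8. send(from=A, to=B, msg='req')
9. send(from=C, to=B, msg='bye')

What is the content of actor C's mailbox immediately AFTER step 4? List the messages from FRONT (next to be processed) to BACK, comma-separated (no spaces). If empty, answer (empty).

After 1 (process(B)): A:[] B:[] C:[]
After 2 (process(B)): A:[] B:[] C:[]
After 3 (send(from=B, to=A, msg='sync')): A:[sync] B:[] C:[]
After 4 (process(B)): A:[sync] B:[] C:[]

(empty)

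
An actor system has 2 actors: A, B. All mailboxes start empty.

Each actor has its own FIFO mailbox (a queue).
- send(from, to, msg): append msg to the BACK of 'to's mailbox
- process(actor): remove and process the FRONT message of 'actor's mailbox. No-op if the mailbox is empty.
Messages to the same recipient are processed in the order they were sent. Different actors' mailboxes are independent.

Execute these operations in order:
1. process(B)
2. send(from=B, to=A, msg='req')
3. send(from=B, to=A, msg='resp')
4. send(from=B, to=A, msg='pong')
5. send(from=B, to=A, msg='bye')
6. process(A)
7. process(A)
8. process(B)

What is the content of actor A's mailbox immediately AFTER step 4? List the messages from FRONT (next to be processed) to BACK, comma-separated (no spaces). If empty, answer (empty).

After 1 (process(B)): A:[] B:[]
After 2 (send(from=B, to=A, msg='req')): A:[req] B:[]
After 3 (send(from=B, to=A, msg='resp')): A:[req,resp] B:[]
After 4 (send(from=B, to=A, msg='pong')): A:[req,resp,pong] B:[]

req,resp,pong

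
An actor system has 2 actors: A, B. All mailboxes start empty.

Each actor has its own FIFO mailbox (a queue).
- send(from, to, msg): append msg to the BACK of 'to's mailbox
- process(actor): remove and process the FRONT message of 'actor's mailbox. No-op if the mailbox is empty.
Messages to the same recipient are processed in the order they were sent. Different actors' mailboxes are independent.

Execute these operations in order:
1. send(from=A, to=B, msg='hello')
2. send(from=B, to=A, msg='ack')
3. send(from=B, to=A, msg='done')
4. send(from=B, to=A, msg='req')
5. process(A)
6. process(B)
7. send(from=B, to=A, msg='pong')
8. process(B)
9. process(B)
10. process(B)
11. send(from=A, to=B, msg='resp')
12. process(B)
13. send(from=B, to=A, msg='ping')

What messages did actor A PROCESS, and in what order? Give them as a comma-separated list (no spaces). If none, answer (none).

Answer: ack

Derivation:
After 1 (send(from=A, to=B, msg='hello')): A:[] B:[hello]
After 2 (send(from=B, to=A, msg='ack')): A:[ack] B:[hello]
After 3 (send(from=B, to=A, msg='done')): A:[ack,done] B:[hello]
After 4 (send(from=B, to=A, msg='req')): A:[ack,done,req] B:[hello]
After 5 (process(A)): A:[done,req] B:[hello]
After 6 (process(B)): A:[done,req] B:[]
After 7 (send(from=B, to=A, msg='pong')): A:[done,req,pong] B:[]
After 8 (process(B)): A:[done,req,pong] B:[]
After 9 (process(B)): A:[done,req,pong] B:[]
After 10 (process(B)): A:[done,req,pong] B:[]
After 11 (send(from=A, to=B, msg='resp')): A:[done,req,pong] B:[resp]
After 12 (process(B)): A:[done,req,pong] B:[]
After 13 (send(from=B, to=A, msg='ping')): A:[done,req,pong,ping] B:[]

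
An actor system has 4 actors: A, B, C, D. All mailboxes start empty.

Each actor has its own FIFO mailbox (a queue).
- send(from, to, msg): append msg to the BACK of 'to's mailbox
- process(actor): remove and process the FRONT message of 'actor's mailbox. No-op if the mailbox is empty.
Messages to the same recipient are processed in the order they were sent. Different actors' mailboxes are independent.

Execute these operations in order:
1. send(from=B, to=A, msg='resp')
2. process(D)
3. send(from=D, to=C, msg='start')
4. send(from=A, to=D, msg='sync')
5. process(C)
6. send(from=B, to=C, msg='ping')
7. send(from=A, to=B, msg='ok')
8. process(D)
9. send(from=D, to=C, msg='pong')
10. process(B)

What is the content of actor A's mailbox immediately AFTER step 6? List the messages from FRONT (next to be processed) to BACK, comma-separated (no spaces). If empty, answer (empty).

After 1 (send(from=B, to=A, msg='resp')): A:[resp] B:[] C:[] D:[]
After 2 (process(D)): A:[resp] B:[] C:[] D:[]
After 3 (send(from=D, to=C, msg='start')): A:[resp] B:[] C:[start] D:[]
After 4 (send(from=A, to=D, msg='sync')): A:[resp] B:[] C:[start] D:[sync]
After 5 (process(C)): A:[resp] B:[] C:[] D:[sync]
After 6 (send(from=B, to=C, msg='ping')): A:[resp] B:[] C:[ping] D:[sync]

resp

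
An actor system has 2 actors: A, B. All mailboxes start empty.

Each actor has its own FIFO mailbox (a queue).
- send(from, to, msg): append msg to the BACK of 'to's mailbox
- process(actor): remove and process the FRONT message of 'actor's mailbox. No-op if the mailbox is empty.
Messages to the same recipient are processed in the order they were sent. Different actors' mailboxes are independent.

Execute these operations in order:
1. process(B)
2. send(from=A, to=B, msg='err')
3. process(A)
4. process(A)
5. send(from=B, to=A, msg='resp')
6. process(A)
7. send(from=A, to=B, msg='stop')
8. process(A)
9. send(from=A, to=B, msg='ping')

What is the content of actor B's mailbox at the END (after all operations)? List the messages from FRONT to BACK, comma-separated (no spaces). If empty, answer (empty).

Answer: err,stop,ping

Derivation:
After 1 (process(B)): A:[] B:[]
After 2 (send(from=A, to=B, msg='err')): A:[] B:[err]
After 3 (process(A)): A:[] B:[err]
After 4 (process(A)): A:[] B:[err]
After 5 (send(from=B, to=A, msg='resp')): A:[resp] B:[err]
After 6 (process(A)): A:[] B:[err]
After 7 (send(from=A, to=B, msg='stop')): A:[] B:[err,stop]
After 8 (process(A)): A:[] B:[err,stop]
After 9 (send(from=A, to=B, msg='ping')): A:[] B:[err,stop,ping]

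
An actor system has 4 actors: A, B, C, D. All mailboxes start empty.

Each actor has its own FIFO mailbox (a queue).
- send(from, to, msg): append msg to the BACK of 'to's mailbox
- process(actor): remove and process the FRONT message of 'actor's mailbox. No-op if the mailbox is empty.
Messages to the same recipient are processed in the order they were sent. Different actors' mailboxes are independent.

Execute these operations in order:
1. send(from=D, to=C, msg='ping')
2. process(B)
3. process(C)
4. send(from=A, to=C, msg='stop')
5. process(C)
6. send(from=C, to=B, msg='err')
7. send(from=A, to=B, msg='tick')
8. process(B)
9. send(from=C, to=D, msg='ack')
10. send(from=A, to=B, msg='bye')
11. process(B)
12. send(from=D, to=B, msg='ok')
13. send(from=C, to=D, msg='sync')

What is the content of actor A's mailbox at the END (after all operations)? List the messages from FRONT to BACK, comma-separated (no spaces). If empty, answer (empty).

Answer: (empty)

Derivation:
After 1 (send(from=D, to=C, msg='ping')): A:[] B:[] C:[ping] D:[]
After 2 (process(B)): A:[] B:[] C:[ping] D:[]
After 3 (process(C)): A:[] B:[] C:[] D:[]
After 4 (send(from=A, to=C, msg='stop')): A:[] B:[] C:[stop] D:[]
After 5 (process(C)): A:[] B:[] C:[] D:[]
After 6 (send(from=C, to=B, msg='err')): A:[] B:[err] C:[] D:[]
After 7 (send(from=A, to=B, msg='tick')): A:[] B:[err,tick] C:[] D:[]
After 8 (process(B)): A:[] B:[tick] C:[] D:[]
After 9 (send(from=C, to=D, msg='ack')): A:[] B:[tick] C:[] D:[ack]
After 10 (send(from=A, to=B, msg='bye')): A:[] B:[tick,bye] C:[] D:[ack]
After 11 (process(B)): A:[] B:[bye] C:[] D:[ack]
After 12 (send(from=D, to=B, msg='ok')): A:[] B:[bye,ok] C:[] D:[ack]
After 13 (send(from=C, to=D, msg='sync')): A:[] B:[bye,ok] C:[] D:[ack,sync]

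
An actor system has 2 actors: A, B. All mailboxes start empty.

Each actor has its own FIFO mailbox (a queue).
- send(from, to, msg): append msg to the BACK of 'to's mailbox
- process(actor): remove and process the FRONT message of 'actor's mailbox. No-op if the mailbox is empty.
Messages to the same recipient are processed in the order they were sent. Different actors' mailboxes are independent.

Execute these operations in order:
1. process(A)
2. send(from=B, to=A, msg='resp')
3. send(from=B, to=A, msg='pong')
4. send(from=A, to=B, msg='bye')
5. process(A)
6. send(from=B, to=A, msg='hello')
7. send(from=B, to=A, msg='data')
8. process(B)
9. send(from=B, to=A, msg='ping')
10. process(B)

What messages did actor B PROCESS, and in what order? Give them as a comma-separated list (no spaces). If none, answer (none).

After 1 (process(A)): A:[] B:[]
After 2 (send(from=B, to=A, msg='resp')): A:[resp] B:[]
After 3 (send(from=B, to=A, msg='pong')): A:[resp,pong] B:[]
After 4 (send(from=A, to=B, msg='bye')): A:[resp,pong] B:[bye]
After 5 (process(A)): A:[pong] B:[bye]
After 6 (send(from=B, to=A, msg='hello')): A:[pong,hello] B:[bye]
After 7 (send(from=B, to=A, msg='data')): A:[pong,hello,data] B:[bye]
After 8 (process(B)): A:[pong,hello,data] B:[]
After 9 (send(from=B, to=A, msg='ping')): A:[pong,hello,data,ping] B:[]
After 10 (process(B)): A:[pong,hello,data,ping] B:[]

Answer: bye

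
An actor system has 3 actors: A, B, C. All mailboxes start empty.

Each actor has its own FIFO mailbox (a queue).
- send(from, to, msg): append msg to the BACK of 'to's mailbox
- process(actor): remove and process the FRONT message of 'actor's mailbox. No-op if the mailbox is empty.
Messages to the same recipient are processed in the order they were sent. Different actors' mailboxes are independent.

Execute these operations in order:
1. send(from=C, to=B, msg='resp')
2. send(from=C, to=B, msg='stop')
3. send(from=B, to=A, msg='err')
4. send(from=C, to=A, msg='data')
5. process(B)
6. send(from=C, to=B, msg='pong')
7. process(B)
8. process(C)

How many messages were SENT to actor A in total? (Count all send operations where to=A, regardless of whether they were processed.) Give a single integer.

After 1 (send(from=C, to=B, msg='resp')): A:[] B:[resp] C:[]
After 2 (send(from=C, to=B, msg='stop')): A:[] B:[resp,stop] C:[]
After 3 (send(from=B, to=A, msg='err')): A:[err] B:[resp,stop] C:[]
After 4 (send(from=C, to=A, msg='data')): A:[err,data] B:[resp,stop] C:[]
After 5 (process(B)): A:[err,data] B:[stop] C:[]
After 6 (send(from=C, to=B, msg='pong')): A:[err,data] B:[stop,pong] C:[]
After 7 (process(B)): A:[err,data] B:[pong] C:[]
After 8 (process(C)): A:[err,data] B:[pong] C:[]

Answer: 2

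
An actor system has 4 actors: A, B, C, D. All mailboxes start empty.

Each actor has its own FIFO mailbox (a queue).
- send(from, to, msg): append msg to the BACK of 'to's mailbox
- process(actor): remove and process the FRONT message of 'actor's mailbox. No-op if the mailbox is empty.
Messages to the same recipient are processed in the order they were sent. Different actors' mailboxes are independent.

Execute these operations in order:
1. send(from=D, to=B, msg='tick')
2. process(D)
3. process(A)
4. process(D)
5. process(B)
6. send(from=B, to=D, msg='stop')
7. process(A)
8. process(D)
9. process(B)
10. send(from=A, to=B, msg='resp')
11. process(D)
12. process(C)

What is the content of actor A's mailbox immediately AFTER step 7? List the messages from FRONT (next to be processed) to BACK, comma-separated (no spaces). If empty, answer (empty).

After 1 (send(from=D, to=B, msg='tick')): A:[] B:[tick] C:[] D:[]
After 2 (process(D)): A:[] B:[tick] C:[] D:[]
After 3 (process(A)): A:[] B:[tick] C:[] D:[]
After 4 (process(D)): A:[] B:[tick] C:[] D:[]
After 5 (process(B)): A:[] B:[] C:[] D:[]
After 6 (send(from=B, to=D, msg='stop')): A:[] B:[] C:[] D:[stop]
After 7 (process(A)): A:[] B:[] C:[] D:[stop]

(empty)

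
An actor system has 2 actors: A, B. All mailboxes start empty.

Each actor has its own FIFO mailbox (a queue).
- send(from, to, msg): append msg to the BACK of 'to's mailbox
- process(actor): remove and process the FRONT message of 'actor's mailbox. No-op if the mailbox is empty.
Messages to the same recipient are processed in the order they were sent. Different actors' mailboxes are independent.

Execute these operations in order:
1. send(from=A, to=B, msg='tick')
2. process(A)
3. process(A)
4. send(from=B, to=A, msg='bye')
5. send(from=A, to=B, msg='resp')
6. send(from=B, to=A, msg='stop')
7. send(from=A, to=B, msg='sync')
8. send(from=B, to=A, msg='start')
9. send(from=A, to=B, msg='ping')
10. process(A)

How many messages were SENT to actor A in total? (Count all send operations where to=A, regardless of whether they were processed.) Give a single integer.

After 1 (send(from=A, to=B, msg='tick')): A:[] B:[tick]
After 2 (process(A)): A:[] B:[tick]
After 3 (process(A)): A:[] B:[tick]
After 4 (send(from=B, to=A, msg='bye')): A:[bye] B:[tick]
After 5 (send(from=A, to=B, msg='resp')): A:[bye] B:[tick,resp]
After 6 (send(from=B, to=A, msg='stop')): A:[bye,stop] B:[tick,resp]
After 7 (send(from=A, to=B, msg='sync')): A:[bye,stop] B:[tick,resp,sync]
After 8 (send(from=B, to=A, msg='start')): A:[bye,stop,start] B:[tick,resp,sync]
After 9 (send(from=A, to=B, msg='ping')): A:[bye,stop,start] B:[tick,resp,sync,ping]
After 10 (process(A)): A:[stop,start] B:[tick,resp,sync,ping]

Answer: 3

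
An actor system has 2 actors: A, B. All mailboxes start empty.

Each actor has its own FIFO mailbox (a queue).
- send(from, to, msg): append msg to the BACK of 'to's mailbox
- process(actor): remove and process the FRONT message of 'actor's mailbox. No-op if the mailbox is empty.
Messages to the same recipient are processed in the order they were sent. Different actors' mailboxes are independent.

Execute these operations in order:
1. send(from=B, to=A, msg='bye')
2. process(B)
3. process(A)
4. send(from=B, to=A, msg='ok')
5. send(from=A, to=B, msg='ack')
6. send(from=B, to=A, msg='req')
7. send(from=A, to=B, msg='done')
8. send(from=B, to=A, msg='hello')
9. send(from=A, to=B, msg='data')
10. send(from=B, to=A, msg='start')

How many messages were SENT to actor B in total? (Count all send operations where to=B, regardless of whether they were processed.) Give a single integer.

After 1 (send(from=B, to=A, msg='bye')): A:[bye] B:[]
After 2 (process(B)): A:[bye] B:[]
After 3 (process(A)): A:[] B:[]
After 4 (send(from=B, to=A, msg='ok')): A:[ok] B:[]
After 5 (send(from=A, to=B, msg='ack')): A:[ok] B:[ack]
After 6 (send(from=B, to=A, msg='req')): A:[ok,req] B:[ack]
After 7 (send(from=A, to=B, msg='done')): A:[ok,req] B:[ack,done]
After 8 (send(from=B, to=A, msg='hello')): A:[ok,req,hello] B:[ack,done]
After 9 (send(from=A, to=B, msg='data')): A:[ok,req,hello] B:[ack,done,data]
After 10 (send(from=B, to=A, msg='start')): A:[ok,req,hello,start] B:[ack,done,data]

Answer: 3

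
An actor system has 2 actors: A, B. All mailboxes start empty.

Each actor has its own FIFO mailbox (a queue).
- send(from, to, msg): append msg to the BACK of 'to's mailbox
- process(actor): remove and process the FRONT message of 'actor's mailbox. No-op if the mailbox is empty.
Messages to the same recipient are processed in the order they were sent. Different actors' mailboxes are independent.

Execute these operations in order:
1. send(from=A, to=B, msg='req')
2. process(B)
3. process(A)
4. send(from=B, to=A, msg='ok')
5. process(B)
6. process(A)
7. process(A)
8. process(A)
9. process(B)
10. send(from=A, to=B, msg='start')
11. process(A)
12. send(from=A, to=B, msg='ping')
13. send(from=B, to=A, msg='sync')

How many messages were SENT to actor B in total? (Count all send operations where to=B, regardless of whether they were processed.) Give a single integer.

Answer: 3

Derivation:
After 1 (send(from=A, to=B, msg='req')): A:[] B:[req]
After 2 (process(B)): A:[] B:[]
After 3 (process(A)): A:[] B:[]
After 4 (send(from=B, to=A, msg='ok')): A:[ok] B:[]
After 5 (process(B)): A:[ok] B:[]
After 6 (process(A)): A:[] B:[]
After 7 (process(A)): A:[] B:[]
After 8 (process(A)): A:[] B:[]
After 9 (process(B)): A:[] B:[]
After 10 (send(from=A, to=B, msg='start')): A:[] B:[start]
After 11 (process(A)): A:[] B:[start]
After 12 (send(from=A, to=B, msg='ping')): A:[] B:[start,ping]
After 13 (send(from=B, to=A, msg='sync')): A:[sync] B:[start,ping]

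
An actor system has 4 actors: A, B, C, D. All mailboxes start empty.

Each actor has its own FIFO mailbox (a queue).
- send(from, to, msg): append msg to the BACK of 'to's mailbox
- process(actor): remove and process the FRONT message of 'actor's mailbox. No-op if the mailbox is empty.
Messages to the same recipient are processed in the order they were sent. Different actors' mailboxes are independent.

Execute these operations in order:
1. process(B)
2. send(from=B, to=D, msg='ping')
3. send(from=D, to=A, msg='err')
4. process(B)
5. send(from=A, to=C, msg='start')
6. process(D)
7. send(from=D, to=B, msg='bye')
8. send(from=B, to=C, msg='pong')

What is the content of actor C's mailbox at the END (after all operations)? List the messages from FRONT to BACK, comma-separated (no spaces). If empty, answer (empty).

After 1 (process(B)): A:[] B:[] C:[] D:[]
After 2 (send(from=B, to=D, msg='ping')): A:[] B:[] C:[] D:[ping]
After 3 (send(from=D, to=A, msg='err')): A:[err] B:[] C:[] D:[ping]
After 4 (process(B)): A:[err] B:[] C:[] D:[ping]
After 5 (send(from=A, to=C, msg='start')): A:[err] B:[] C:[start] D:[ping]
After 6 (process(D)): A:[err] B:[] C:[start] D:[]
After 7 (send(from=D, to=B, msg='bye')): A:[err] B:[bye] C:[start] D:[]
After 8 (send(from=B, to=C, msg='pong')): A:[err] B:[bye] C:[start,pong] D:[]

Answer: start,pong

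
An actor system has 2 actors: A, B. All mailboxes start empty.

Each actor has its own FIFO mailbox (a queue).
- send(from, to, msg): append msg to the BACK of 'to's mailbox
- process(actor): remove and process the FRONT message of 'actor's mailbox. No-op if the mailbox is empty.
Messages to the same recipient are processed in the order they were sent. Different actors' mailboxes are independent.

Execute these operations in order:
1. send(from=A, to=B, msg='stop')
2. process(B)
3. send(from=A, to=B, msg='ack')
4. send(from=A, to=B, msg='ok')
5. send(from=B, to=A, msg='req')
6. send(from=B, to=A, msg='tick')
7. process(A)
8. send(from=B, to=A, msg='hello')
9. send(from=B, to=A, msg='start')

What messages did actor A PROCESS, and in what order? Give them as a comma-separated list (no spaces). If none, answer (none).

After 1 (send(from=A, to=B, msg='stop')): A:[] B:[stop]
After 2 (process(B)): A:[] B:[]
After 3 (send(from=A, to=B, msg='ack')): A:[] B:[ack]
After 4 (send(from=A, to=B, msg='ok')): A:[] B:[ack,ok]
After 5 (send(from=B, to=A, msg='req')): A:[req] B:[ack,ok]
After 6 (send(from=B, to=A, msg='tick')): A:[req,tick] B:[ack,ok]
After 7 (process(A)): A:[tick] B:[ack,ok]
After 8 (send(from=B, to=A, msg='hello')): A:[tick,hello] B:[ack,ok]
After 9 (send(from=B, to=A, msg='start')): A:[tick,hello,start] B:[ack,ok]

Answer: req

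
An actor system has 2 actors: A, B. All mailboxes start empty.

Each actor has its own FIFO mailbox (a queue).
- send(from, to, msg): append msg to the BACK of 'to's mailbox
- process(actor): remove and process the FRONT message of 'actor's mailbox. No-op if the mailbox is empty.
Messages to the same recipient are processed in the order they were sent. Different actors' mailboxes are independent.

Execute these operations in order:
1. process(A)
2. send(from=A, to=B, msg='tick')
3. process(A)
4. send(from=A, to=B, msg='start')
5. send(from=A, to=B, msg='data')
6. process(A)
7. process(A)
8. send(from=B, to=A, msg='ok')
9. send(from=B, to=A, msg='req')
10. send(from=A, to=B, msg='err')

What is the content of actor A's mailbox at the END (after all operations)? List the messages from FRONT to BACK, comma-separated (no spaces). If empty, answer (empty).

Answer: ok,req

Derivation:
After 1 (process(A)): A:[] B:[]
After 2 (send(from=A, to=B, msg='tick')): A:[] B:[tick]
After 3 (process(A)): A:[] B:[tick]
After 4 (send(from=A, to=B, msg='start')): A:[] B:[tick,start]
After 5 (send(from=A, to=B, msg='data')): A:[] B:[tick,start,data]
After 6 (process(A)): A:[] B:[tick,start,data]
After 7 (process(A)): A:[] B:[tick,start,data]
After 8 (send(from=B, to=A, msg='ok')): A:[ok] B:[tick,start,data]
After 9 (send(from=B, to=A, msg='req')): A:[ok,req] B:[tick,start,data]
After 10 (send(from=A, to=B, msg='err')): A:[ok,req] B:[tick,start,data,err]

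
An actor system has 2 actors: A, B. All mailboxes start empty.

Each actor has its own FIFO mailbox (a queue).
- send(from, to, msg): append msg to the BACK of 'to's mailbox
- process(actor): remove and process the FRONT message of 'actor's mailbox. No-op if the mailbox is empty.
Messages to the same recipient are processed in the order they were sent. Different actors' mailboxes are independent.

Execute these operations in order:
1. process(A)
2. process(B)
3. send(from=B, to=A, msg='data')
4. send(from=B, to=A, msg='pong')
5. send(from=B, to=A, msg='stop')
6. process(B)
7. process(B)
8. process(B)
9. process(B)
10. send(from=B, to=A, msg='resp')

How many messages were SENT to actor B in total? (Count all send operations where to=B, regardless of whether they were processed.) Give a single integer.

Answer: 0

Derivation:
After 1 (process(A)): A:[] B:[]
After 2 (process(B)): A:[] B:[]
After 3 (send(from=B, to=A, msg='data')): A:[data] B:[]
After 4 (send(from=B, to=A, msg='pong')): A:[data,pong] B:[]
After 5 (send(from=B, to=A, msg='stop')): A:[data,pong,stop] B:[]
After 6 (process(B)): A:[data,pong,stop] B:[]
After 7 (process(B)): A:[data,pong,stop] B:[]
After 8 (process(B)): A:[data,pong,stop] B:[]
After 9 (process(B)): A:[data,pong,stop] B:[]
After 10 (send(from=B, to=A, msg='resp')): A:[data,pong,stop,resp] B:[]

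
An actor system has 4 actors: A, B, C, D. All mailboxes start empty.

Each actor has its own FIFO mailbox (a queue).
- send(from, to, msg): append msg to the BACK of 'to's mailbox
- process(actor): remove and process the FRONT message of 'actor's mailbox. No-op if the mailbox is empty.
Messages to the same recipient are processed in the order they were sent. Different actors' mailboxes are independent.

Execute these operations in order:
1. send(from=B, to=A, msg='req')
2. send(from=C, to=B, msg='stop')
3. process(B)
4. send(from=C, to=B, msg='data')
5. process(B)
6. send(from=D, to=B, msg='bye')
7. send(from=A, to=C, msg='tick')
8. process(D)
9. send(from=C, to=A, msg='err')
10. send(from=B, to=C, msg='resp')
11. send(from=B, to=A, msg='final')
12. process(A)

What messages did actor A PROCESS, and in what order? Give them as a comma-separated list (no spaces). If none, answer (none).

Answer: req

Derivation:
After 1 (send(from=B, to=A, msg='req')): A:[req] B:[] C:[] D:[]
After 2 (send(from=C, to=B, msg='stop')): A:[req] B:[stop] C:[] D:[]
After 3 (process(B)): A:[req] B:[] C:[] D:[]
After 4 (send(from=C, to=B, msg='data')): A:[req] B:[data] C:[] D:[]
After 5 (process(B)): A:[req] B:[] C:[] D:[]
After 6 (send(from=D, to=B, msg='bye')): A:[req] B:[bye] C:[] D:[]
After 7 (send(from=A, to=C, msg='tick')): A:[req] B:[bye] C:[tick] D:[]
After 8 (process(D)): A:[req] B:[bye] C:[tick] D:[]
After 9 (send(from=C, to=A, msg='err')): A:[req,err] B:[bye] C:[tick] D:[]
After 10 (send(from=B, to=C, msg='resp')): A:[req,err] B:[bye] C:[tick,resp] D:[]
After 11 (send(from=B, to=A, msg='final')): A:[req,err,final] B:[bye] C:[tick,resp] D:[]
After 12 (process(A)): A:[err,final] B:[bye] C:[tick,resp] D:[]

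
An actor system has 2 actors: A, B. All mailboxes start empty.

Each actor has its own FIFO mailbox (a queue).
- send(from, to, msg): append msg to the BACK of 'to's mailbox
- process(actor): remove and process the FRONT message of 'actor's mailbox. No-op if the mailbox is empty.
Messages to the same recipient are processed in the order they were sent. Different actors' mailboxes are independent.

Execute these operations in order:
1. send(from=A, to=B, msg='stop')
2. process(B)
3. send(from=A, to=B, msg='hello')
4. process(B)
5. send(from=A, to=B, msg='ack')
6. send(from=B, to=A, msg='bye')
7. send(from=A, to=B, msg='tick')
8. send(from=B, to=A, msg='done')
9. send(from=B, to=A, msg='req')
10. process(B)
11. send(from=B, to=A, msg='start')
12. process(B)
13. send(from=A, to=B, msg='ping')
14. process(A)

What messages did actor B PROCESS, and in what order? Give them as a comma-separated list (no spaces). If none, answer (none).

Answer: stop,hello,ack,tick

Derivation:
After 1 (send(from=A, to=B, msg='stop')): A:[] B:[stop]
After 2 (process(B)): A:[] B:[]
After 3 (send(from=A, to=B, msg='hello')): A:[] B:[hello]
After 4 (process(B)): A:[] B:[]
After 5 (send(from=A, to=B, msg='ack')): A:[] B:[ack]
After 6 (send(from=B, to=A, msg='bye')): A:[bye] B:[ack]
After 7 (send(from=A, to=B, msg='tick')): A:[bye] B:[ack,tick]
After 8 (send(from=B, to=A, msg='done')): A:[bye,done] B:[ack,tick]
After 9 (send(from=B, to=A, msg='req')): A:[bye,done,req] B:[ack,tick]
After 10 (process(B)): A:[bye,done,req] B:[tick]
After 11 (send(from=B, to=A, msg='start')): A:[bye,done,req,start] B:[tick]
After 12 (process(B)): A:[bye,done,req,start] B:[]
After 13 (send(from=A, to=B, msg='ping')): A:[bye,done,req,start] B:[ping]
After 14 (process(A)): A:[done,req,start] B:[ping]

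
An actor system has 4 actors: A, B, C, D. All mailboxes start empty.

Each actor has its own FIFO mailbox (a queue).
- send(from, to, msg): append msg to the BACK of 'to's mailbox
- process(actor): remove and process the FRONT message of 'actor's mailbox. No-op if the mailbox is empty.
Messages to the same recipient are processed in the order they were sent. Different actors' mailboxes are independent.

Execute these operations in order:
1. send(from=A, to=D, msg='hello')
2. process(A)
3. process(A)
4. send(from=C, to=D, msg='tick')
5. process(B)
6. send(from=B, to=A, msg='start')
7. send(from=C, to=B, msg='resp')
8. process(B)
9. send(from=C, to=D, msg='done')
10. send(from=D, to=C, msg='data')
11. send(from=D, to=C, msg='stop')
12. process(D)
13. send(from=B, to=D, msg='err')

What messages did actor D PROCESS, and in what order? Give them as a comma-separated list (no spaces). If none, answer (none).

After 1 (send(from=A, to=D, msg='hello')): A:[] B:[] C:[] D:[hello]
After 2 (process(A)): A:[] B:[] C:[] D:[hello]
After 3 (process(A)): A:[] B:[] C:[] D:[hello]
After 4 (send(from=C, to=D, msg='tick')): A:[] B:[] C:[] D:[hello,tick]
After 5 (process(B)): A:[] B:[] C:[] D:[hello,tick]
After 6 (send(from=B, to=A, msg='start')): A:[start] B:[] C:[] D:[hello,tick]
After 7 (send(from=C, to=B, msg='resp')): A:[start] B:[resp] C:[] D:[hello,tick]
After 8 (process(B)): A:[start] B:[] C:[] D:[hello,tick]
After 9 (send(from=C, to=D, msg='done')): A:[start] B:[] C:[] D:[hello,tick,done]
After 10 (send(from=D, to=C, msg='data')): A:[start] B:[] C:[data] D:[hello,tick,done]
After 11 (send(from=D, to=C, msg='stop')): A:[start] B:[] C:[data,stop] D:[hello,tick,done]
After 12 (process(D)): A:[start] B:[] C:[data,stop] D:[tick,done]
After 13 (send(from=B, to=D, msg='err')): A:[start] B:[] C:[data,stop] D:[tick,done,err]

Answer: hello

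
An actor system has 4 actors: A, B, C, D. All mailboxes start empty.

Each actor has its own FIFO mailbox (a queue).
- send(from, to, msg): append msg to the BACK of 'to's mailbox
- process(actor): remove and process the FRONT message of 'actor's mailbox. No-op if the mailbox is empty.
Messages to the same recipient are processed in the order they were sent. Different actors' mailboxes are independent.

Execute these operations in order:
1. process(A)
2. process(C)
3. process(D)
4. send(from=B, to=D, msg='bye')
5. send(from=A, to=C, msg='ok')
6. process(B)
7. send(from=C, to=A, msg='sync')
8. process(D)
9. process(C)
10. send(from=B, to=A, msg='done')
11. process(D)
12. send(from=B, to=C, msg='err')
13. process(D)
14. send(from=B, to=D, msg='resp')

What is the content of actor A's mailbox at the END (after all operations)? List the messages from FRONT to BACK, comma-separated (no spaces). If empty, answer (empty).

Answer: sync,done

Derivation:
After 1 (process(A)): A:[] B:[] C:[] D:[]
After 2 (process(C)): A:[] B:[] C:[] D:[]
After 3 (process(D)): A:[] B:[] C:[] D:[]
After 4 (send(from=B, to=D, msg='bye')): A:[] B:[] C:[] D:[bye]
After 5 (send(from=A, to=C, msg='ok')): A:[] B:[] C:[ok] D:[bye]
After 6 (process(B)): A:[] B:[] C:[ok] D:[bye]
After 7 (send(from=C, to=A, msg='sync')): A:[sync] B:[] C:[ok] D:[bye]
After 8 (process(D)): A:[sync] B:[] C:[ok] D:[]
After 9 (process(C)): A:[sync] B:[] C:[] D:[]
After 10 (send(from=B, to=A, msg='done')): A:[sync,done] B:[] C:[] D:[]
After 11 (process(D)): A:[sync,done] B:[] C:[] D:[]
After 12 (send(from=B, to=C, msg='err')): A:[sync,done] B:[] C:[err] D:[]
After 13 (process(D)): A:[sync,done] B:[] C:[err] D:[]
After 14 (send(from=B, to=D, msg='resp')): A:[sync,done] B:[] C:[err] D:[resp]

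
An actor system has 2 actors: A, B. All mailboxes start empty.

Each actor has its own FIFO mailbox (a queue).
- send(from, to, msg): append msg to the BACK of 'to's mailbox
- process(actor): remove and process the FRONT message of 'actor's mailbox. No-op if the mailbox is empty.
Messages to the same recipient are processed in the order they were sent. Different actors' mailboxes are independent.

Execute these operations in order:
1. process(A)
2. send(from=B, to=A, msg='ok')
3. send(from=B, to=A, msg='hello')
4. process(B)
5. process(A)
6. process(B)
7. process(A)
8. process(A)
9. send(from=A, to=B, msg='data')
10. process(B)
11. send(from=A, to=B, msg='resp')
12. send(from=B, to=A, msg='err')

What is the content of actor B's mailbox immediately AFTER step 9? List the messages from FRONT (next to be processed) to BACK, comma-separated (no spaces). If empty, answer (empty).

After 1 (process(A)): A:[] B:[]
After 2 (send(from=B, to=A, msg='ok')): A:[ok] B:[]
After 3 (send(from=B, to=A, msg='hello')): A:[ok,hello] B:[]
After 4 (process(B)): A:[ok,hello] B:[]
After 5 (process(A)): A:[hello] B:[]
After 6 (process(B)): A:[hello] B:[]
After 7 (process(A)): A:[] B:[]
After 8 (process(A)): A:[] B:[]
After 9 (send(from=A, to=B, msg='data')): A:[] B:[data]

data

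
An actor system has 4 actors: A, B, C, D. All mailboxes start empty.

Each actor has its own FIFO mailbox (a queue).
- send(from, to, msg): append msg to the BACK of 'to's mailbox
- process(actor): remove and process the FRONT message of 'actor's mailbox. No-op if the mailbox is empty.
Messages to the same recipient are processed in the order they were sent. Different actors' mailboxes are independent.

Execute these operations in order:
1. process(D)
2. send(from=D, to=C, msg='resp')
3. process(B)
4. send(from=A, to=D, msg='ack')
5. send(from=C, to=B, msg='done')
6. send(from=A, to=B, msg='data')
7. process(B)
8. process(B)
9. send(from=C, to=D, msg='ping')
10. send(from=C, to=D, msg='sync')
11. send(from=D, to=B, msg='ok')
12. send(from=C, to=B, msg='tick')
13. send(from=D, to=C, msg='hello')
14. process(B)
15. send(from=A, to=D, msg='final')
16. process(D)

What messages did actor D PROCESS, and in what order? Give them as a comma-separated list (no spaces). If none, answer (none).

Answer: ack

Derivation:
After 1 (process(D)): A:[] B:[] C:[] D:[]
After 2 (send(from=D, to=C, msg='resp')): A:[] B:[] C:[resp] D:[]
After 3 (process(B)): A:[] B:[] C:[resp] D:[]
After 4 (send(from=A, to=D, msg='ack')): A:[] B:[] C:[resp] D:[ack]
After 5 (send(from=C, to=B, msg='done')): A:[] B:[done] C:[resp] D:[ack]
After 6 (send(from=A, to=B, msg='data')): A:[] B:[done,data] C:[resp] D:[ack]
After 7 (process(B)): A:[] B:[data] C:[resp] D:[ack]
After 8 (process(B)): A:[] B:[] C:[resp] D:[ack]
After 9 (send(from=C, to=D, msg='ping')): A:[] B:[] C:[resp] D:[ack,ping]
After 10 (send(from=C, to=D, msg='sync')): A:[] B:[] C:[resp] D:[ack,ping,sync]
After 11 (send(from=D, to=B, msg='ok')): A:[] B:[ok] C:[resp] D:[ack,ping,sync]
After 12 (send(from=C, to=B, msg='tick')): A:[] B:[ok,tick] C:[resp] D:[ack,ping,sync]
After 13 (send(from=D, to=C, msg='hello')): A:[] B:[ok,tick] C:[resp,hello] D:[ack,ping,sync]
After 14 (process(B)): A:[] B:[tick] C:[resp,hello] D:[ack,ping,sync]
After 15 (send(from=A, to=D, msg='final')): A:[] B:[tick] C:[resp,hello] D:[ack,ping,sync,final]
After 16 (process(D)): A:[] B:[tick] C:[resp,hello] D:[ping,sync,final]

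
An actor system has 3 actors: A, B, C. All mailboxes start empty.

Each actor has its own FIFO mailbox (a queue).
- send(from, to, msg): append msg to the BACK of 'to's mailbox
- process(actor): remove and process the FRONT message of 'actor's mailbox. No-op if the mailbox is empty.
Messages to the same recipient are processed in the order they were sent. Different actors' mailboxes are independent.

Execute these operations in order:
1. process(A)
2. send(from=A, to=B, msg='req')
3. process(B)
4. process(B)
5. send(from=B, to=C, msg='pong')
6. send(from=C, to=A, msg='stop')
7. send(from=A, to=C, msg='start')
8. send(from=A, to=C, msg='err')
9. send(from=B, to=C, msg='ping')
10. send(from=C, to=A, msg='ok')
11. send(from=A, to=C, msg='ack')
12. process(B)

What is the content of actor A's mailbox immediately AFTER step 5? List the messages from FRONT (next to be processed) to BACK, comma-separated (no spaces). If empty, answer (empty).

After 1 (process(A)): A:[] B:[] C:[]
After 2 (send(from=A, to=B, msg='req')): A:[] B:[req] C:[]
After 3 (process(B)): A:[] B:[] C:[]
After 4 (process(B)): A:[] B:[] C:[]
After 5 (send(from=B, to=C, msg='pong')): A:[] B:[] C:[pong]

(empty)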